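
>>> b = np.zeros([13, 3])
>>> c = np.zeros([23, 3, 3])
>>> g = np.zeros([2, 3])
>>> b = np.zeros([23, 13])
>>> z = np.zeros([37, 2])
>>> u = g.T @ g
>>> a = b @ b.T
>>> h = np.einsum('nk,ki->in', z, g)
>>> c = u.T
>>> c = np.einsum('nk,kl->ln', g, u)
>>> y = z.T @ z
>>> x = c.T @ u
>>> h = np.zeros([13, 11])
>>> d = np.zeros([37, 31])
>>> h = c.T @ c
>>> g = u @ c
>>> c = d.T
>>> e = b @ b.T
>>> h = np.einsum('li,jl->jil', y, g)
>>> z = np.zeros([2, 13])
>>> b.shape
(23, 13)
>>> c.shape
(31, 37)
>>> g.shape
(3, 2)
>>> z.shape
(2, 13)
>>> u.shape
(3, 3)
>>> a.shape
(23, 23)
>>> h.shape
(3, 2, 2)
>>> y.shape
(2, 2)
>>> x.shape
(2, 3)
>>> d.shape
(37, 31)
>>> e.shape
(23, 23)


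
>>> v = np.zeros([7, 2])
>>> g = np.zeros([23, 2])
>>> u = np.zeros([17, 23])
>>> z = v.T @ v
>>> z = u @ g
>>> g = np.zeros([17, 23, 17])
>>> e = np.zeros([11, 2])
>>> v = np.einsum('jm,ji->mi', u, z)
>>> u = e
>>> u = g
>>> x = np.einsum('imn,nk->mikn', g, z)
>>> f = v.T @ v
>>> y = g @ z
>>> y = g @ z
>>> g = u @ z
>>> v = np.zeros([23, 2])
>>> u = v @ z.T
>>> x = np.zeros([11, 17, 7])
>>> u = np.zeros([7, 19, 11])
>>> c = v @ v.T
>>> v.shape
(23, 2)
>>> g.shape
(17, 23, 2)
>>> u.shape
(7, 19, 11)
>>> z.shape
(17, 2)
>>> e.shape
(11, 2)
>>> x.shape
(11, 17, 7)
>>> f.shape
(2, 2)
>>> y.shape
(17, 23, 2)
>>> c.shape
(23, 23)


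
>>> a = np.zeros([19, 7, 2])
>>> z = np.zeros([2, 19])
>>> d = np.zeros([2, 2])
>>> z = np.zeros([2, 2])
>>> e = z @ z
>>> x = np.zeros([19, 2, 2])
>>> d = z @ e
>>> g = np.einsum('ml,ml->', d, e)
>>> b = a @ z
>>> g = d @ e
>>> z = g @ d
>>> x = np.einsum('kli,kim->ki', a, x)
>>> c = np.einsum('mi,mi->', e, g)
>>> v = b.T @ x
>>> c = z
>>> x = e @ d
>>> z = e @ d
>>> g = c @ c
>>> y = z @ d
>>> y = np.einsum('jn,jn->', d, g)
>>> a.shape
(19, 7, 2)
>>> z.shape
(2, 2)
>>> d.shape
(2, 2)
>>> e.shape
(2, 2)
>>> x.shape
(2, 2)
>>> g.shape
(2, 2)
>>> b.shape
(19, 7, 2)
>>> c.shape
(2, 2)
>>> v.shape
(2, 7, 2)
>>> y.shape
()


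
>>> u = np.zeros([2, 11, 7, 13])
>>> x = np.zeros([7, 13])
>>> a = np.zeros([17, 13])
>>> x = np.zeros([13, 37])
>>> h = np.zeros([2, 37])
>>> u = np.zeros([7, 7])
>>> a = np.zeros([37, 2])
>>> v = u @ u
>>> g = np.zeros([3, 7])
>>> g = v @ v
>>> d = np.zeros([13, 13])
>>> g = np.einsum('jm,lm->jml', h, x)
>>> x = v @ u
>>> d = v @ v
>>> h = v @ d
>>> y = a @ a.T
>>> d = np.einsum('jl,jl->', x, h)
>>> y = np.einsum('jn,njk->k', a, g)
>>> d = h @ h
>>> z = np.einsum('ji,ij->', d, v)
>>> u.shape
(7, 7)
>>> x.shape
(7, 7)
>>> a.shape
(37, 2)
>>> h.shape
(7, 7)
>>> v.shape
(7, 7)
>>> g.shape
(2, 37, 13)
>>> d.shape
(7, 7)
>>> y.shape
(13,)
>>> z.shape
()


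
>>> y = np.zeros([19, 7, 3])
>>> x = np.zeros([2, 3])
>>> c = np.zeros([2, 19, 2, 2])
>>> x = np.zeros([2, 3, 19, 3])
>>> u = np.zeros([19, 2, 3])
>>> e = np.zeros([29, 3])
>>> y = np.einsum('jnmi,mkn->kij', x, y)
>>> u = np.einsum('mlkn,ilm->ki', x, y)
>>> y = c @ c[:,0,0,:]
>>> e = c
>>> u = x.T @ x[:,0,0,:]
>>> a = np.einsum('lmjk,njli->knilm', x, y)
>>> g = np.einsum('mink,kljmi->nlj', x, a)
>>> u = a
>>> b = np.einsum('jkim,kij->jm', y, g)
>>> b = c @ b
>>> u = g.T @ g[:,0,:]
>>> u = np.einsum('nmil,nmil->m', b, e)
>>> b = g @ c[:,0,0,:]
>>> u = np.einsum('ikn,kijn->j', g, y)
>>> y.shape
(2, 19, 2, 2)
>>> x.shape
(2, 3, 19, 3)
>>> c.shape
(2, 19, 2, 2)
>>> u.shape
(2,)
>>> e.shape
(2, 19, 2, 2)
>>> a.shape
(3, 2, 2, 2, 3)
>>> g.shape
(19, 2, 2)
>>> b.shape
(19, 2, 2)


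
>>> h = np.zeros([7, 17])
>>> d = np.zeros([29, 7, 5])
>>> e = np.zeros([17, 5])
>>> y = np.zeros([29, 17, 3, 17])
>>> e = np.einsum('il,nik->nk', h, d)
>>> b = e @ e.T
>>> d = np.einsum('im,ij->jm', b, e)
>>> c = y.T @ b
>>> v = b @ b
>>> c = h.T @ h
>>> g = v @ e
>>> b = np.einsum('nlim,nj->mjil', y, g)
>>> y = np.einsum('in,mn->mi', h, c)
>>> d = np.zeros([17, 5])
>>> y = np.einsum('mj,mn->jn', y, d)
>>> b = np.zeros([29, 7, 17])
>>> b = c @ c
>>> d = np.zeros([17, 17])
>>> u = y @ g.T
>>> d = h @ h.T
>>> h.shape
(7, 17)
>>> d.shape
(7, 7)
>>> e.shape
(29, 5)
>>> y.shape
(7, 5)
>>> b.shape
(17, 17)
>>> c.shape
(17, 17)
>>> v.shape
(29, 29)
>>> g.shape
(29, 5)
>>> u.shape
(7, 29)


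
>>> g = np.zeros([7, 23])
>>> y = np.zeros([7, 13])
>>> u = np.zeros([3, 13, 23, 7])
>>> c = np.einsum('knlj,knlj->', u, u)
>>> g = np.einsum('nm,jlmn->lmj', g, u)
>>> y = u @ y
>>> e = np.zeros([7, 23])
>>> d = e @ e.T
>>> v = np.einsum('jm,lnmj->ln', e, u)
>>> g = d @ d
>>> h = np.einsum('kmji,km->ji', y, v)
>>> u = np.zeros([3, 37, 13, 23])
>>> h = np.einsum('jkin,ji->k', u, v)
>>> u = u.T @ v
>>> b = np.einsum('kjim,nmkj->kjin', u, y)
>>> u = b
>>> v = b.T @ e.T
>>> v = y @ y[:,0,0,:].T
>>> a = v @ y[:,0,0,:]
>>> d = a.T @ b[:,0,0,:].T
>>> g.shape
(7, 7)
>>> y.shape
(3, 13, 23, 13)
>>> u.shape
(23, 13, 37, 3)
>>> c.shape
()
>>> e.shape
(7, 23)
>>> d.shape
(13, 23, 13, 23)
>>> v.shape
(3, 13, 23, 3)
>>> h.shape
(37,)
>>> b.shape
(23, 13, 37, 3)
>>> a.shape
(3, 13, 23, 13)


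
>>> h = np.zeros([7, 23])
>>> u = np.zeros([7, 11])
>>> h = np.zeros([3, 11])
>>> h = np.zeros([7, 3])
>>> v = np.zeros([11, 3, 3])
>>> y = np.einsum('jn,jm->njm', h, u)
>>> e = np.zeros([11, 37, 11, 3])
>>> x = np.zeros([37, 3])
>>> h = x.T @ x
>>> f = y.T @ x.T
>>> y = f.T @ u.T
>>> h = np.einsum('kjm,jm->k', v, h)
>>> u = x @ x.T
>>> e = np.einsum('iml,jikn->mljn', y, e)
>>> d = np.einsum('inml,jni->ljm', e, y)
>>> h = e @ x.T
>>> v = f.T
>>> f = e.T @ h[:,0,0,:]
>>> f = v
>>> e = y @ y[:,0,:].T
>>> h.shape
(7, 7, 11, 37)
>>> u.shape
(37, 37)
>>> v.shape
(37, 7, 11)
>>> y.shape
(37, 7, 7)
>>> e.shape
(37, 7, 37)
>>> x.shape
(37, 3)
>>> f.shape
(37, 7, 11)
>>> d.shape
(3, 37, 11)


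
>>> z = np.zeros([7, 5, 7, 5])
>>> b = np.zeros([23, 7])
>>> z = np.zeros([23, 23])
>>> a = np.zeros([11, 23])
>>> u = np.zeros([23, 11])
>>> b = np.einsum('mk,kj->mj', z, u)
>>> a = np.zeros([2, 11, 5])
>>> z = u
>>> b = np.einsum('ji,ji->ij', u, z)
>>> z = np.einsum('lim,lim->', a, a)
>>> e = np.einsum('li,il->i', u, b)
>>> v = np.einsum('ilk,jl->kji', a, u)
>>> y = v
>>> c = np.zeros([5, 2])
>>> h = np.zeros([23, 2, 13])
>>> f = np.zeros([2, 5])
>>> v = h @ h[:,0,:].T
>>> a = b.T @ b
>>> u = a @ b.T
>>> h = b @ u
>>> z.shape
()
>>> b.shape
(11, 23)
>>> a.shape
(23, 23)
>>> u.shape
(23, 11)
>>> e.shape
(11,)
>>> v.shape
(23, 2, 23)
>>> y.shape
(5, 23, 2)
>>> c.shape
(5, 2)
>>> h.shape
(11, 11)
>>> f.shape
(2, 5)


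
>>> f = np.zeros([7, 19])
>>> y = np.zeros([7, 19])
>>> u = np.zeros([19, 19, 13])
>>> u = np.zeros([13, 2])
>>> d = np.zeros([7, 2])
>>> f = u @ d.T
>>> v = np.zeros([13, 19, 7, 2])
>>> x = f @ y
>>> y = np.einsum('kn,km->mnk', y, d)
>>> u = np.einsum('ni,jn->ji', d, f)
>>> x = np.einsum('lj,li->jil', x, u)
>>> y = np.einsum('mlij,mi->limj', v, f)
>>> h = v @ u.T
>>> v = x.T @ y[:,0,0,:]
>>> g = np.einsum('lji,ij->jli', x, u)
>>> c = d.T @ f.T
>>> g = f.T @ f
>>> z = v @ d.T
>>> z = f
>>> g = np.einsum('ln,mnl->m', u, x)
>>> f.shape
(13, 7)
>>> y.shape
(19, 7, 13, 2)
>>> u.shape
(13, 2)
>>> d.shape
(7, 2)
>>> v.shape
(13, 2, 2)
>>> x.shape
(19, 2, 13)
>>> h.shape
(13, 19, 7, 13)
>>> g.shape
(19,)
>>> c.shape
(2, 13)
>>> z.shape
(13, 7)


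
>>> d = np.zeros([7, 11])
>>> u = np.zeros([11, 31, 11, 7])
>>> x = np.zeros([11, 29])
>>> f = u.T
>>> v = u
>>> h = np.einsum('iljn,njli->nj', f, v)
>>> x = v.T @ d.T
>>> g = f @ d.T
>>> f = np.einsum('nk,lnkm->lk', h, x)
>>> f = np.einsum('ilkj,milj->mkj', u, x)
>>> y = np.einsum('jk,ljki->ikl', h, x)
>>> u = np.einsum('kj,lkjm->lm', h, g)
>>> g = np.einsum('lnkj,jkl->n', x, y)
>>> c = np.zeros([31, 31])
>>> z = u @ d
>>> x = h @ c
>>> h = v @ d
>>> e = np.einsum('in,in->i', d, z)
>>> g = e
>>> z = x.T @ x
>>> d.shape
(7, 11)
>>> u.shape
(7, 7)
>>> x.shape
(11, 31)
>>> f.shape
(7, 11, 7)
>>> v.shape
(11, 31, 11, 7)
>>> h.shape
(11, 31, 11, 11)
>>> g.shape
(7,)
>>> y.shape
(7, 31, 7)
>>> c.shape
(31, 31)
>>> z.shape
(31, 31)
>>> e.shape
(7,)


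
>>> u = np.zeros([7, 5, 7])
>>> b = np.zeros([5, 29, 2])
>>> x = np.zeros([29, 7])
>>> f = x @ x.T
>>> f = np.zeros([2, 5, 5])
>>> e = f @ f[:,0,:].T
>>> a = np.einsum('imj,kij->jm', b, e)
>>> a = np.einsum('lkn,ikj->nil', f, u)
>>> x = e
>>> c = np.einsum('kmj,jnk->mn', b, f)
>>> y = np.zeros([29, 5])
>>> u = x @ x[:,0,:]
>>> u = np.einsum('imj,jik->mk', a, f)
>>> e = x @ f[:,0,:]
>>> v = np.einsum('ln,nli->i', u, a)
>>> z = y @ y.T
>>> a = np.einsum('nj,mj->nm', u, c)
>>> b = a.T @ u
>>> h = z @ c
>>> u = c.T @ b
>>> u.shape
(5, 5)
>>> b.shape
(29, 5)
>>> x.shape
(2, 5, 2)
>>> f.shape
(2, 5, 5)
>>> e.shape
(2, 5, 5)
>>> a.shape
(7, 29)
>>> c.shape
(29, 5)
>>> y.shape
(29, 5)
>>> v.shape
(2,)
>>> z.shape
(29, 29)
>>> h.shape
(29, 5)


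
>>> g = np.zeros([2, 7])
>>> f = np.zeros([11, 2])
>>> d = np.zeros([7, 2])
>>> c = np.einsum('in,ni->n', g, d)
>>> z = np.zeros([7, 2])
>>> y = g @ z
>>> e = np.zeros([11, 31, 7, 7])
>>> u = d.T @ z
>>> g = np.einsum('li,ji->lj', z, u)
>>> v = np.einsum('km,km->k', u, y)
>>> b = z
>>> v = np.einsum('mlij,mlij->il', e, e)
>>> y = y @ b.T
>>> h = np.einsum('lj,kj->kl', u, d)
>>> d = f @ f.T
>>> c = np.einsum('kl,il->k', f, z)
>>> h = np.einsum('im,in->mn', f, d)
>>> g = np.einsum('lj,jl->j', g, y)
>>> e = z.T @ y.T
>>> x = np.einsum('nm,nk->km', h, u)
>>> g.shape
(2,)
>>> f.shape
(11, 2)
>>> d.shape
(11, 11)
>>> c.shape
(11,)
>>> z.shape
(7, 2)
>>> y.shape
(2, 7)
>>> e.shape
(2, 2)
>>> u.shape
(2, 2)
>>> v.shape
(7, 31)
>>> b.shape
(7, 2)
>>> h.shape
(2, 11)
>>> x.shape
(2, 11)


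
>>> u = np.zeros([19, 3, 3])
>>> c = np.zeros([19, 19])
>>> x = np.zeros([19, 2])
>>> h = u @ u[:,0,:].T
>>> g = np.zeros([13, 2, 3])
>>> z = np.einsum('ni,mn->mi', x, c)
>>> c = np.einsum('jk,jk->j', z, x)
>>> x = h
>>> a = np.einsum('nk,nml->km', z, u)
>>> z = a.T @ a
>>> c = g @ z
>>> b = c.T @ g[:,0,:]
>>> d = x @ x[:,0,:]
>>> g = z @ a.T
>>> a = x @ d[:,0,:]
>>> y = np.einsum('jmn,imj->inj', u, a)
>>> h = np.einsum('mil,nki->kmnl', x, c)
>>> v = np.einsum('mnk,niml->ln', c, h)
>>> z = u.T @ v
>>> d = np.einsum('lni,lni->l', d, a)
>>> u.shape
(19, 3, 3)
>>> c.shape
(13, 2, 3)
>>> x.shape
(19, 3, 19)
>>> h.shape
(2, 19, 13, 19)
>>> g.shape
(3, 2)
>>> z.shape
(3, 3, 2)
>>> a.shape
(19, 3, 19)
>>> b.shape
(3, 2, 3)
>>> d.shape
(19,)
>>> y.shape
(19, 3, 19)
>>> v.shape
(19, 2)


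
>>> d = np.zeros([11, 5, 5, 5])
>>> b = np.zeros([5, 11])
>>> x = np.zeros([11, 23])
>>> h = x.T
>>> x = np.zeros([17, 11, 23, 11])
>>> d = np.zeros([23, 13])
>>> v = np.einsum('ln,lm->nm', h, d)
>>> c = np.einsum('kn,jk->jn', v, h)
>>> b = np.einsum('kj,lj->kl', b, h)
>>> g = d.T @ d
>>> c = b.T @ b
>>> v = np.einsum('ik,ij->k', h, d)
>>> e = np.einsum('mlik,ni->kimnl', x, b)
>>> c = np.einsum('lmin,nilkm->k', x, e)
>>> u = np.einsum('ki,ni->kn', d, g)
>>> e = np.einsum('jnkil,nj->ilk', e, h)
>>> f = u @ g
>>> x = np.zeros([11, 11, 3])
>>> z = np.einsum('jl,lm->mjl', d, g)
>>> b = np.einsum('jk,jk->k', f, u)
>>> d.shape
(23, 13)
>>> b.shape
(13,)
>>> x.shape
(11, 11, 3)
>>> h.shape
(23, 11)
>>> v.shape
(11,)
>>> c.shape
(5,)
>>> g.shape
(13, 13)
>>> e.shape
(5, 11, 17)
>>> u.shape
(23, 13)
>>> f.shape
(23, 13)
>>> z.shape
(13, 23, 13)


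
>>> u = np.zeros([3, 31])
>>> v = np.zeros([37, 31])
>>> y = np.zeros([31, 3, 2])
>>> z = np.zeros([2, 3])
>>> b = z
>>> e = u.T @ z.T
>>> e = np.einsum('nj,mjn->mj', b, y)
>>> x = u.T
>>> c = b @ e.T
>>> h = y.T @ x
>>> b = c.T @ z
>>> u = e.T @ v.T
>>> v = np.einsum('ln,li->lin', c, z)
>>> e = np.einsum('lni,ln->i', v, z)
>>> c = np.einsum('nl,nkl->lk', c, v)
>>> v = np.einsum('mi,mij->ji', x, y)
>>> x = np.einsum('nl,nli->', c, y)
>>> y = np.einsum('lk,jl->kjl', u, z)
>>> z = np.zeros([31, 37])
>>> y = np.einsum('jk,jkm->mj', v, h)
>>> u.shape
(3, 37)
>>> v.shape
(2, 3)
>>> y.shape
(3, 2)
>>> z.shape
(31, 37)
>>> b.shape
(31, 3)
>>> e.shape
(31,)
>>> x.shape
()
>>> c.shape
(31, 3)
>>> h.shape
(2, 3, 3)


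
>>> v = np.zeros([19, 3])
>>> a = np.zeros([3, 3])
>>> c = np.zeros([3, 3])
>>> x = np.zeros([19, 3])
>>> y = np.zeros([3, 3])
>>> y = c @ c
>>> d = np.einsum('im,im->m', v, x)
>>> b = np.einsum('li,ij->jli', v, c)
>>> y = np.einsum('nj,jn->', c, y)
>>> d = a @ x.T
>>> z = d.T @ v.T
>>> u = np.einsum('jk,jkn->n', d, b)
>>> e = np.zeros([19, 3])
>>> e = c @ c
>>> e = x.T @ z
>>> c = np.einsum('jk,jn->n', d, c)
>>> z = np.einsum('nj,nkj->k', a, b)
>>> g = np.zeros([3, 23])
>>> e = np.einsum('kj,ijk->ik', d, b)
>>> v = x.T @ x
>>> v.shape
(3, 3)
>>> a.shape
(3, 3)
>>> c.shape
(3,)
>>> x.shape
(19, 3)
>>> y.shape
()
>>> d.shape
(3, 19)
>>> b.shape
(3, 19, 3)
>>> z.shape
(19,)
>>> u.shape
(3,)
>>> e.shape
(3, 3)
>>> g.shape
(3, 23)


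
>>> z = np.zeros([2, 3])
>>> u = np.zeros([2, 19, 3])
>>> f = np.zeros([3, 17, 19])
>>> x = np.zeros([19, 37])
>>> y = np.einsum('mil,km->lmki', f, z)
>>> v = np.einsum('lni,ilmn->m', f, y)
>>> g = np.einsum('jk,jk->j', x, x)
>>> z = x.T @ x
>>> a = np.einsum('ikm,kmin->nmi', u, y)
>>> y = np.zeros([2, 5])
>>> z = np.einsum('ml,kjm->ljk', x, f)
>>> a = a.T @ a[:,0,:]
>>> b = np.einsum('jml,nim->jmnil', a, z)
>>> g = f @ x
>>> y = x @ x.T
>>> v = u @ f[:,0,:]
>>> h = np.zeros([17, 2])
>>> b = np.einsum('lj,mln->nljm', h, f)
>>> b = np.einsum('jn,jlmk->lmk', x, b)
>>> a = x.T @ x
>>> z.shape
(37, 17, 3)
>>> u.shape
(2, 19, 3)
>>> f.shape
(3, 17, 19)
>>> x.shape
(19, 37)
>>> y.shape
(19, 19)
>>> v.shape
(2, 19, 19)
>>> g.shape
(3, 17, 37)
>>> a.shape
(37, 37)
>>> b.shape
(17, 2, 3)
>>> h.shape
(17, 2)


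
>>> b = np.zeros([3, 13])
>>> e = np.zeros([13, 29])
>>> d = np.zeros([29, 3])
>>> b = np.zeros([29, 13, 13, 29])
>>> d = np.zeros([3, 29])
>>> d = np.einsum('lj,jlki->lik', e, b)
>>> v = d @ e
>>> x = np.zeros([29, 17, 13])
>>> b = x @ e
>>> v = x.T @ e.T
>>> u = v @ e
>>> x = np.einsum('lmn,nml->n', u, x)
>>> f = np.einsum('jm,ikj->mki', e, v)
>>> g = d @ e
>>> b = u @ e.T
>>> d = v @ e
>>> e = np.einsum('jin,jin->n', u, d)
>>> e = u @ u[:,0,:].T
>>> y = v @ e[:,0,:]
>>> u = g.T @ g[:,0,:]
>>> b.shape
(13, 17, 13)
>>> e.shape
(13, 17, 13)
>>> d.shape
(13, 17, 29)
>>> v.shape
(13, 17, 13)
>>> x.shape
(29,)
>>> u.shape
(29, 29, 29)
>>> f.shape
(29, 17, 13)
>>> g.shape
(13, 29, 29)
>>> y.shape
(13, 17, 13)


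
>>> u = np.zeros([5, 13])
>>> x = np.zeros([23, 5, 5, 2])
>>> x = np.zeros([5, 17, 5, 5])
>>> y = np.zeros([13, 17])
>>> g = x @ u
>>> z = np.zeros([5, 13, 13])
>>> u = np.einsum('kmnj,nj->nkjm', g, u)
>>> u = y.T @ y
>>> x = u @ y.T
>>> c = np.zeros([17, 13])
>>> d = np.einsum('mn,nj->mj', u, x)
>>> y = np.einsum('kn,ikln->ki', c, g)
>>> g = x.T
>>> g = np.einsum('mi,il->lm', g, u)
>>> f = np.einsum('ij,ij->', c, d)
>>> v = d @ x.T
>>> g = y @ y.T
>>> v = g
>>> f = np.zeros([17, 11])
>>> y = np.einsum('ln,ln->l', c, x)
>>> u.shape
(17, 17)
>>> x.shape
(17, 13)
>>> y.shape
(17,)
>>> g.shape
(17, 17)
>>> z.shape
(5, 13, 13)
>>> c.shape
(17, 13)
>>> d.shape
(17, 13)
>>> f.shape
(17, 11)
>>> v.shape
(17, 17)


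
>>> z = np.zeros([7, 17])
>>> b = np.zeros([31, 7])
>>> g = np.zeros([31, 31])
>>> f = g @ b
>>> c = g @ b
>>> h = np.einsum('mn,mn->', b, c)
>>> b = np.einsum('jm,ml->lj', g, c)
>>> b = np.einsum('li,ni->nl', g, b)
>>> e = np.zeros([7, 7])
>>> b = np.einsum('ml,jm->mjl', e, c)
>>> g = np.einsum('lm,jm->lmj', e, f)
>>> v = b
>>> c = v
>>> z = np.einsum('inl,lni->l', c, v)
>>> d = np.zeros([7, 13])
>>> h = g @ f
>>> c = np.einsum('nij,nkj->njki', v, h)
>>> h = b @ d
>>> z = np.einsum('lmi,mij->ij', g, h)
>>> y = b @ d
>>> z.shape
(31, 13)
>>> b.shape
(7, 31, 7)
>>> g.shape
(7, 7, 31)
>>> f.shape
(31, 7)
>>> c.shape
(7, 7, 7, 31)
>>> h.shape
(7, 31, 13)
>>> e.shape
(7, 7)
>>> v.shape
(7, 31, 7)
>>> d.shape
(7, 13)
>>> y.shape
(7, 31, 13)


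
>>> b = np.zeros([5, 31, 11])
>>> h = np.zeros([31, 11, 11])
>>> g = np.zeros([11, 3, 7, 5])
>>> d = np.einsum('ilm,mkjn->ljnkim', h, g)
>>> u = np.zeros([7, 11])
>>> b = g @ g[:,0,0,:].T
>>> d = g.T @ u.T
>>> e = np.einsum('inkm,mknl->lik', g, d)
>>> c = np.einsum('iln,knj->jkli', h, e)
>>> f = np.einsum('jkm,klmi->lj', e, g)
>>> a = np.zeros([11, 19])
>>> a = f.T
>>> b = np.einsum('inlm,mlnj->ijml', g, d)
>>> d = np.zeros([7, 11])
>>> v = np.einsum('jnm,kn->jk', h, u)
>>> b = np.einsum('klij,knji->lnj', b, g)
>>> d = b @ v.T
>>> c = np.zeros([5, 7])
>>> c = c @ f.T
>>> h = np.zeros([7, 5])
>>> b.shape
(7, 3, 7)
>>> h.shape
(7, 5)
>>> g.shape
(11, 3, 7, 5)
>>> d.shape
(7, 3, 31)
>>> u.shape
(7, 11)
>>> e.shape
(7, 11, 7)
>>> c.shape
(5, 3)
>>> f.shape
(3, 7)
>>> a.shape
(7, 3)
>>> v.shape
(31, 7)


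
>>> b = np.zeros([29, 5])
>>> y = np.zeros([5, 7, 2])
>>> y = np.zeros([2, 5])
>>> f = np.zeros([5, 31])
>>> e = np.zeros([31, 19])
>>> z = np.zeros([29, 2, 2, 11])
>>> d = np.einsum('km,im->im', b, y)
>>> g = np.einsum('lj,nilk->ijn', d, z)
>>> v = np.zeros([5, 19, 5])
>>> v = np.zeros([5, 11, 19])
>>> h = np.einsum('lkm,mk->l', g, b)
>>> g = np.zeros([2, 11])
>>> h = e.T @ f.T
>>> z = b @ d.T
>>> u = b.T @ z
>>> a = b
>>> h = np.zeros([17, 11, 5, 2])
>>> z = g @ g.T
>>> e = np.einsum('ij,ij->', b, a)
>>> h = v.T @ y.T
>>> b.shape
(29, 5)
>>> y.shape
(2, 5)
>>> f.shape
(5, 31)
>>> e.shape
()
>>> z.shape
(2, 2)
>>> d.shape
(2, 5)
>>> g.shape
(2, 11)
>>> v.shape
(5, 11, 19)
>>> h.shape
(19, 11, 2)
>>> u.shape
(5, 2)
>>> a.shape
(29, 5)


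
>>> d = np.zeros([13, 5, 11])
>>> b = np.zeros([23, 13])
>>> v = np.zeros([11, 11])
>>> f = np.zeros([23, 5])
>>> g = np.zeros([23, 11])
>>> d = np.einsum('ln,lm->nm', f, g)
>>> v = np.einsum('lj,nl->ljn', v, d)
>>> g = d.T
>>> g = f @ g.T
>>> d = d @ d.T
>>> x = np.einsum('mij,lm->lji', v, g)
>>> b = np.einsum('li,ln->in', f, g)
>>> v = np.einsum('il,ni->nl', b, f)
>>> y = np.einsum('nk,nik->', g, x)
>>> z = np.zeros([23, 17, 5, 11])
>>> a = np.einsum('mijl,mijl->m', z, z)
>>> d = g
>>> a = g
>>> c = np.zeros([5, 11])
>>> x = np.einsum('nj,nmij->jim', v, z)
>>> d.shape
(23, 11)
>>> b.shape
(5, 11)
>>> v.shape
(23, 11)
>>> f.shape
(23, 5)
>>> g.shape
(23, 11)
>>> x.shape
(11, 5, 17)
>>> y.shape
()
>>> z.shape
(23, 17, 5, 11)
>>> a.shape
(23, 11)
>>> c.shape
(5, 11)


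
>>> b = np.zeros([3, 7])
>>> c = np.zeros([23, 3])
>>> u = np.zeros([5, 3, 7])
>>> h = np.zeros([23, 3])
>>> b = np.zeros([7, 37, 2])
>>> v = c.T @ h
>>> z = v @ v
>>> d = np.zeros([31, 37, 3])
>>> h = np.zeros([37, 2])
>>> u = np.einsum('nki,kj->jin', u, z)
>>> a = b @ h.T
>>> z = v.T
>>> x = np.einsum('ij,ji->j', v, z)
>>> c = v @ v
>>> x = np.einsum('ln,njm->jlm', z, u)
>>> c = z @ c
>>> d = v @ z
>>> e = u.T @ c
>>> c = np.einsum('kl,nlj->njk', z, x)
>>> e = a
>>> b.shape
(7, 37, 2)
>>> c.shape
(7, 5, 3)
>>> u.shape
(3, 7, 5)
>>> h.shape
(37, 2)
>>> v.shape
(3, 3)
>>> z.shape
(3, 3)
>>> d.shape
(3, 3)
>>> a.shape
(7, 37, 37)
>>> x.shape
(7, 3, 5)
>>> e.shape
(7, 37, 37)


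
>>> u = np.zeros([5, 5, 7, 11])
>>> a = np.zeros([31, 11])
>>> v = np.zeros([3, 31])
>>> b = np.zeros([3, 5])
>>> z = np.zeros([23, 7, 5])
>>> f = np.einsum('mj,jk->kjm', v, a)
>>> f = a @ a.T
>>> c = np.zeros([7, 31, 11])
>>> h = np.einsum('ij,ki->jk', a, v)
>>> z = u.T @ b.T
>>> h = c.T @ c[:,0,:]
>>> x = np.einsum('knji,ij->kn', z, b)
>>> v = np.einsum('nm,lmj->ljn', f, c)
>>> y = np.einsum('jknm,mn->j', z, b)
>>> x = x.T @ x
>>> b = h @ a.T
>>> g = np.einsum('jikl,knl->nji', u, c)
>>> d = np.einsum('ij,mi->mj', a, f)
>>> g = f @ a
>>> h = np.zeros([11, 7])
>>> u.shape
(5, 5, 7, 11)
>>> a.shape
(31, 11)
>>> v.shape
(7, 11, 31)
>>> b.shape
(11, 31, 31)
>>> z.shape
(11, 7, 5, 3)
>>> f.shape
(31, 31)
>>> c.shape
(7, 31, 11)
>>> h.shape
(11, 7)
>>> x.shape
(7, 7)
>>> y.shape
(11,)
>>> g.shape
(31, 11)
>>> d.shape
(31, 11)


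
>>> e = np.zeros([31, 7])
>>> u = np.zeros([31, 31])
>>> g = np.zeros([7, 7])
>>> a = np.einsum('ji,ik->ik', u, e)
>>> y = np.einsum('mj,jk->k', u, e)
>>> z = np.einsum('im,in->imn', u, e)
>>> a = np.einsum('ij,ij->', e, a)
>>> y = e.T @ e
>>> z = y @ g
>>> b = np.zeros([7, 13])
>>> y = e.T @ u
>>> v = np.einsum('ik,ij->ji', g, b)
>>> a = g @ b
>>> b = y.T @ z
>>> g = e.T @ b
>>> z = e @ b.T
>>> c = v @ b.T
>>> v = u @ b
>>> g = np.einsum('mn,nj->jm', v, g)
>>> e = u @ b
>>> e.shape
(31, 7)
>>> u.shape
(31, 31)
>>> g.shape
(7, 31)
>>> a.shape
(7, 13)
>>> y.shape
(7, 31)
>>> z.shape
(31, 31)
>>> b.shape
(31, 7)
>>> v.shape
(31, 7)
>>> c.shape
(13, 31)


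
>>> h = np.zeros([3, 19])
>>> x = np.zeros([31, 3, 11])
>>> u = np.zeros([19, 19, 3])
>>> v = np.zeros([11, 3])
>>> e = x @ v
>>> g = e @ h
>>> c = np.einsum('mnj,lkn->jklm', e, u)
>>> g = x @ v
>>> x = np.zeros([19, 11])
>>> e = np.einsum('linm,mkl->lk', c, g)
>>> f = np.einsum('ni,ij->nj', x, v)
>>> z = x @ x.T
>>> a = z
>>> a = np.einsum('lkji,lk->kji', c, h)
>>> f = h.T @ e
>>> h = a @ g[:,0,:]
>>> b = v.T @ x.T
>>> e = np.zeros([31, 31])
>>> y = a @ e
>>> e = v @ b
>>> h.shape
(19, 19, 3)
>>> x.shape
(19, 11)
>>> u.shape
(19, 19, 3)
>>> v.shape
(11, 3)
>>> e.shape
(11, 19)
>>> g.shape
(31, 3, 3)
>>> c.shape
(3, 19, 19, 31)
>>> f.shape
(19, 3)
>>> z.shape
(19, 19)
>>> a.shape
(19, 19, 31)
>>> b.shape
(3, 19)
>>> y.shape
(19, 19, 31)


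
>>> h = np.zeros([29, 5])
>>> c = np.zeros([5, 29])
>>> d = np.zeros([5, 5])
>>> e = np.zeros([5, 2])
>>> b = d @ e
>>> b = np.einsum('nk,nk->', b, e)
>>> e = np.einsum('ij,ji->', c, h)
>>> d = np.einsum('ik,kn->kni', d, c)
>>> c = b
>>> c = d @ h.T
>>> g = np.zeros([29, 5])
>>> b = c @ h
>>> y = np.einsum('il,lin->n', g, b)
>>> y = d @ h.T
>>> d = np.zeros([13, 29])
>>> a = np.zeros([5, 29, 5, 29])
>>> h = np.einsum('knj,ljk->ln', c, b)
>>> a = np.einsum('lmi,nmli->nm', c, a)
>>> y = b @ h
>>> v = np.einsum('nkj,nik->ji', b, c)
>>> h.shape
(5, 29)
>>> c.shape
(5, 29, 29)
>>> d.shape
(13, 29)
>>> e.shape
()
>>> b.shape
(5, 29, 5)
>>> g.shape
(29, 5)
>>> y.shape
(5, 29, 29)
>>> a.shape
(5, 29)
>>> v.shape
(5, 29)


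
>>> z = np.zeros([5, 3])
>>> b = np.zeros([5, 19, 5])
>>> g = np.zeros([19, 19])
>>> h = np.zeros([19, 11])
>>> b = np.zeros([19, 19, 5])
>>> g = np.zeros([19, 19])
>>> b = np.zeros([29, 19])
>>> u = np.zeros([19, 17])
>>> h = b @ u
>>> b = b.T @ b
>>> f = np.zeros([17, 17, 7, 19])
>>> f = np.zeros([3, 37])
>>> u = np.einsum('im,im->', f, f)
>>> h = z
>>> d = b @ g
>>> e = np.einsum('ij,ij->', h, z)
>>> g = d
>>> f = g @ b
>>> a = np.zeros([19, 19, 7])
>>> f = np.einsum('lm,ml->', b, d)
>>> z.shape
(5, 3)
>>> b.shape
(19, 19)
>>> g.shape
(19, 19)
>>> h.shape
(5, 3)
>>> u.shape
()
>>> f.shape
()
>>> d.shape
(19, 19)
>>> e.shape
()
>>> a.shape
(19, 19, 7)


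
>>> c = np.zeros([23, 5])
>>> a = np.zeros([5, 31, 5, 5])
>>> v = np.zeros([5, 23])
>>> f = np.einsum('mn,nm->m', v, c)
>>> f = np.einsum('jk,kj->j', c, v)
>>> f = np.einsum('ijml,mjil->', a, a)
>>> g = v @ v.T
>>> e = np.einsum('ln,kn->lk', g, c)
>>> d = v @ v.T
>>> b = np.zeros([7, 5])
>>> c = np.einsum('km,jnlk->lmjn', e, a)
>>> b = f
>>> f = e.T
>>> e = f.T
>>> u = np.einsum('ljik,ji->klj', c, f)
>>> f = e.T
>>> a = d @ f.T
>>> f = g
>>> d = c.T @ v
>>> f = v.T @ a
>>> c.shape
(5, 23, 5, 31)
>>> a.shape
(5, 23)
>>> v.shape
(5, 23)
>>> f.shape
(23, 23)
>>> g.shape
(5, 5)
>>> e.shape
(5, 23)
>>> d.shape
(31, 5, 23, 23)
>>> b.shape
()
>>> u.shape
(31, 5, 23)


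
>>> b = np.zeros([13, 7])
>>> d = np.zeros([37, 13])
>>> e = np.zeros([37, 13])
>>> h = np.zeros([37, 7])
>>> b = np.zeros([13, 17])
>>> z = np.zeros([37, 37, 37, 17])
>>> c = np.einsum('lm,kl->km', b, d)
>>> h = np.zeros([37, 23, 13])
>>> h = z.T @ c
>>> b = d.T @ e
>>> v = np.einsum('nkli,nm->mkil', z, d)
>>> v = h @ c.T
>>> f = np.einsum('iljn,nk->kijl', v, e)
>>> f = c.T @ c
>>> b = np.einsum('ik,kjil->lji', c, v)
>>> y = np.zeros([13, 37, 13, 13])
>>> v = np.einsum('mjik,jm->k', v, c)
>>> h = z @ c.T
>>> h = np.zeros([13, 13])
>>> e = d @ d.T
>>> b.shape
(37, 37, 37)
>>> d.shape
(37, 13)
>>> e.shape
(37, 37)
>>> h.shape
(13, 13)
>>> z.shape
(37, 37, 37, 17)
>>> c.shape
(37, 17)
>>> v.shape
(37,)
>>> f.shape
(17, 17)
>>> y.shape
(13, 37, 13, 13)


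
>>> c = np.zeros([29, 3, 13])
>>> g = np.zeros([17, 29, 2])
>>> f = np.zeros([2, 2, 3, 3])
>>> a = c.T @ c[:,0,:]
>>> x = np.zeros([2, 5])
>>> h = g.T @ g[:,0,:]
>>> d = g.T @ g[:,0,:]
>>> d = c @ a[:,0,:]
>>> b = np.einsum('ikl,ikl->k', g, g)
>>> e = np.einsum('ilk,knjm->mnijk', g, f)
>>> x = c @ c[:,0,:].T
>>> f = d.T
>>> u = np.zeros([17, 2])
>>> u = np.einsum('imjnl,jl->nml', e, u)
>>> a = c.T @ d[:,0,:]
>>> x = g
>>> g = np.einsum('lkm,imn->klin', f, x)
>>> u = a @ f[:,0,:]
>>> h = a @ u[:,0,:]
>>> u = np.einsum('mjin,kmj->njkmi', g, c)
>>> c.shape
(29, 3, 13)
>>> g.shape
(3, 13, 17, 2)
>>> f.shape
(13, 3, 29)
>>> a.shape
(13, 3, 13)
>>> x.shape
(17, 29, 2)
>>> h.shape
(13, 3, 29)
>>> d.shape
(29, 3, 13)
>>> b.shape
(29,)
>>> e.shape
(3, 2, 17, 3, 2)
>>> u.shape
(2, 13, 29, 3, 17)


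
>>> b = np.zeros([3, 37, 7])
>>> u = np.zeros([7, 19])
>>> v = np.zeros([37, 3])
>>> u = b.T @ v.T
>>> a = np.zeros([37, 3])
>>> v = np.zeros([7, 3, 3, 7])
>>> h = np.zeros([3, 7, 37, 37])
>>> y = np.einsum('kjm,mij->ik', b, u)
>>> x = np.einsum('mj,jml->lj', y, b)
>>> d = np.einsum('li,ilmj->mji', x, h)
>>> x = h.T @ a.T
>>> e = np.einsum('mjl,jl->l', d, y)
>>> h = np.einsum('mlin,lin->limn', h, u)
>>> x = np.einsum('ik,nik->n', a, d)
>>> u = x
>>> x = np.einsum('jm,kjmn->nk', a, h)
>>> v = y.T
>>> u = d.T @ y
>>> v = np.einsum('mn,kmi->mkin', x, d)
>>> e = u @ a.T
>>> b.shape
(3, 37, 7)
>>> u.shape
(3, 37, 3)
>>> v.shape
(37, 37, 3, 7)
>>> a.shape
(37, 3)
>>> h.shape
(7, 37, 3, 37)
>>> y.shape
(37, 3)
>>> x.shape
(37, 7)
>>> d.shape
(37, 37, 3)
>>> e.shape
(3, 37, 37)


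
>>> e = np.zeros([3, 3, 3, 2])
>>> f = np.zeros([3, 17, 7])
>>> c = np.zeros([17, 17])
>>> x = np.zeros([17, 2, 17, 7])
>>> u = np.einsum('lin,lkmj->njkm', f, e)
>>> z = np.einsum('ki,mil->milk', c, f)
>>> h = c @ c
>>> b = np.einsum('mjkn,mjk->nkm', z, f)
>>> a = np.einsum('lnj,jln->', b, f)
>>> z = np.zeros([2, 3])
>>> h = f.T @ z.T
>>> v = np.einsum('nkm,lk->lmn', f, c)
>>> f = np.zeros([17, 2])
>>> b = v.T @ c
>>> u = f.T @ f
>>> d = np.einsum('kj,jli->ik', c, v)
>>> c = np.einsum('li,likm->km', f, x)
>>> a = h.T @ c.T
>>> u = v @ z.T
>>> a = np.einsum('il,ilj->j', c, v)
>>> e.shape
(3, 3, 3, 2)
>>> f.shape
(17, 2)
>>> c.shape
(17, 7)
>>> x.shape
(17, 2, 17, 7)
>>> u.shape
(17, 7, 2)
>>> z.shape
(2, 3)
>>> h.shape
(7, 17, 2)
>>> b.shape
(3, 7, 17)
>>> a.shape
(3,)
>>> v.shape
(17, 7, 3)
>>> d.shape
(3, 17)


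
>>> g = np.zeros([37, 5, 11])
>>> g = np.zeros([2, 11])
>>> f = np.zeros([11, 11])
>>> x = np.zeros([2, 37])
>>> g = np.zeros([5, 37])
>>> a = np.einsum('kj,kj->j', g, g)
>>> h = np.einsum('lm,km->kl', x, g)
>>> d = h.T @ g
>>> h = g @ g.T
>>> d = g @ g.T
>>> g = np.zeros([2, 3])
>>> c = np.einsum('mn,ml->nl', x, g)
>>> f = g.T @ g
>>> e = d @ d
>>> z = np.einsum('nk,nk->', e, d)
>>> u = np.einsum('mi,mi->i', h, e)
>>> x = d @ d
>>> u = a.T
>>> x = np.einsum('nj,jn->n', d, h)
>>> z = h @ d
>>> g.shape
(2, 3)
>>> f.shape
(3, 3)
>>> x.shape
(5,)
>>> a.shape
(37,)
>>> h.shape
(5, 5)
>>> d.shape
(5, 5)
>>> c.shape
(37, 3)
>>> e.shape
(5, 5)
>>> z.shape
(5, 5)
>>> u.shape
(37,)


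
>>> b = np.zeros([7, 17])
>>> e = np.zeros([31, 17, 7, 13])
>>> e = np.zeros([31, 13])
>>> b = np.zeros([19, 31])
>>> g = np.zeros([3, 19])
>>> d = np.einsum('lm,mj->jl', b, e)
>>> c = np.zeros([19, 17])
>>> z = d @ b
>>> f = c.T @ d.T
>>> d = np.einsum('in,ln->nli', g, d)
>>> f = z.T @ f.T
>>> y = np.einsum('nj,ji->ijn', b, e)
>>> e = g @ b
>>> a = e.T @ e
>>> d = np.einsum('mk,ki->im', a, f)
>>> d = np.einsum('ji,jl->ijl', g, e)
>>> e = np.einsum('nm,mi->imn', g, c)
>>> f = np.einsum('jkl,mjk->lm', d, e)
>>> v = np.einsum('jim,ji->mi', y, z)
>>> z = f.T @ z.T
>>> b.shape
(19, 31)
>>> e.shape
(17, 19, 3)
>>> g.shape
(3, 19)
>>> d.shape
(19, 3, 31)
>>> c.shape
(19, 17)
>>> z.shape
(17, 13)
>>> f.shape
(31, 17)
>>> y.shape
(13, 31, 19)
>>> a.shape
(31, 31)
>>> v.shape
(19, 31)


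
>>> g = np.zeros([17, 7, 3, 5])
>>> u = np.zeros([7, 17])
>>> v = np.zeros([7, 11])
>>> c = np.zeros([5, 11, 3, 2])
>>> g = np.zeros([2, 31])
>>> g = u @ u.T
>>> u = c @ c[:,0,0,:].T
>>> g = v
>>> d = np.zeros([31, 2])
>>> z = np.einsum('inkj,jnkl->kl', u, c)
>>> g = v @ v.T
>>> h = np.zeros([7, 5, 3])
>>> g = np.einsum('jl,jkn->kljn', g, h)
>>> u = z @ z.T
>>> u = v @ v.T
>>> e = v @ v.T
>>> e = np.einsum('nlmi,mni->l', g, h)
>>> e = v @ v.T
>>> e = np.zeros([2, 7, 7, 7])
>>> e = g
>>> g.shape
(5, 7, 7, 3)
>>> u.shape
(7, 7)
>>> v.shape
(7, 11)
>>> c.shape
(5, 11, 3, 2)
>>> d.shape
(31, 2)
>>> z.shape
(3, 2)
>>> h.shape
(7, 5, 3)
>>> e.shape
(5, 7, 7, 3)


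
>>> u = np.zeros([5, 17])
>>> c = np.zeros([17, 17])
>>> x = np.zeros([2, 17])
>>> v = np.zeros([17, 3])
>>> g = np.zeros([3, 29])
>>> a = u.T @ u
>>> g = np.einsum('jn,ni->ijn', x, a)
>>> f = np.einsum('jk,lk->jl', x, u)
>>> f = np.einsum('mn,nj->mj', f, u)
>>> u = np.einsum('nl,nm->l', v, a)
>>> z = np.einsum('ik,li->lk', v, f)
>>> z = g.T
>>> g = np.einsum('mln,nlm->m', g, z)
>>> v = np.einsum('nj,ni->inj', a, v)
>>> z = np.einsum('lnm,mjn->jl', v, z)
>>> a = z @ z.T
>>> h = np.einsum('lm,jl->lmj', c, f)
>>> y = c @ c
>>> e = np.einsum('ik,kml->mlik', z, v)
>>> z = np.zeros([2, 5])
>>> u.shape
(3,)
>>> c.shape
(17, 17)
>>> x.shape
(2, 17)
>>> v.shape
(3, 17, 17)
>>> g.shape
(17,)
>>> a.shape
(2, 2)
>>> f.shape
(2, 17)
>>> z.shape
(2, 5)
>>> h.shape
(17, 17, 2)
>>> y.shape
(17, 17)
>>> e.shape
(17, 17, 2, 3)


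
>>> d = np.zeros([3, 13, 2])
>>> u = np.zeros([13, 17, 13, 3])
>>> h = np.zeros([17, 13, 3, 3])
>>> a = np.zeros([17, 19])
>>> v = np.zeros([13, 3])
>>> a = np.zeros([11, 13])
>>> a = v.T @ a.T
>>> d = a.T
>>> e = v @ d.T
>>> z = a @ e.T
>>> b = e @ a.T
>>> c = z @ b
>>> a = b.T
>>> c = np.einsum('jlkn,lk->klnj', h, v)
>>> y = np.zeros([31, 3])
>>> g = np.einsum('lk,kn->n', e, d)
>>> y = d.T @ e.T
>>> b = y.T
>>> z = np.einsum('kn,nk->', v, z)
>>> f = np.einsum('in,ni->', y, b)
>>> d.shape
(11, 3)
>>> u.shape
(13, 17, 13, 3)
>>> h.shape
(17, 13, 3, 3)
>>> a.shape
(3, 13)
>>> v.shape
(13, 3)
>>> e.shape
(13, 11)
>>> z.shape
()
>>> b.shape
(13, 3)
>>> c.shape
(3, 13, 3, 17)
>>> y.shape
(3, 13)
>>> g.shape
(3,)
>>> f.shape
()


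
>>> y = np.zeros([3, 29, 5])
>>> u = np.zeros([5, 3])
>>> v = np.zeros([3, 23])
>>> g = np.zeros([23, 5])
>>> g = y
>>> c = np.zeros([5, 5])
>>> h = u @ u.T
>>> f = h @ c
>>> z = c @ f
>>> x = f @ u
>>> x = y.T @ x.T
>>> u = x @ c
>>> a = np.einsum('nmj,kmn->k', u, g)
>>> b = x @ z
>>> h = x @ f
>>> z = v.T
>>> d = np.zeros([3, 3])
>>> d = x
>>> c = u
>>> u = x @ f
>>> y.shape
(3, 29, 5)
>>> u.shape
(5, 29, 5)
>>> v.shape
(3, 23)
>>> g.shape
(3, 29, 5)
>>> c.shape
(5, 29, 5)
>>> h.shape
(5, 29, 5)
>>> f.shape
(5, 5)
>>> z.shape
(23, 3)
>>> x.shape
(5, 29, 5)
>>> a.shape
(3,)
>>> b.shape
(5, 29, 5)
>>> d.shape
(5, 29, 5)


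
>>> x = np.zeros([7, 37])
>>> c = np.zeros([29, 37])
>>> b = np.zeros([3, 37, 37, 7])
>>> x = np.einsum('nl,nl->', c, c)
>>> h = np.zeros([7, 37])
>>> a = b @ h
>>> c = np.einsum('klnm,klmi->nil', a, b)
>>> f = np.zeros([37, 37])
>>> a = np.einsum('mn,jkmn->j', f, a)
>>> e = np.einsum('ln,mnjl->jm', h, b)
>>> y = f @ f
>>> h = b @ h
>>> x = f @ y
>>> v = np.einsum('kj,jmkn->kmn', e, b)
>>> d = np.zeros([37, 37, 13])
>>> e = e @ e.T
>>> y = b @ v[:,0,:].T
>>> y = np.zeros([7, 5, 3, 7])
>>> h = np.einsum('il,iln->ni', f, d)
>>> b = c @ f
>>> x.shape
(37, 37)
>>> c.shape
(37, 7, 37)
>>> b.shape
(37, 7, 37)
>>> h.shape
(13, 37)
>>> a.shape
(3,)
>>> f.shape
(37, 37)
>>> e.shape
(37, 37)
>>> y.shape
(7, 5, 3, 7)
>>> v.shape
(37, 37, 7)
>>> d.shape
(37, 37, 13)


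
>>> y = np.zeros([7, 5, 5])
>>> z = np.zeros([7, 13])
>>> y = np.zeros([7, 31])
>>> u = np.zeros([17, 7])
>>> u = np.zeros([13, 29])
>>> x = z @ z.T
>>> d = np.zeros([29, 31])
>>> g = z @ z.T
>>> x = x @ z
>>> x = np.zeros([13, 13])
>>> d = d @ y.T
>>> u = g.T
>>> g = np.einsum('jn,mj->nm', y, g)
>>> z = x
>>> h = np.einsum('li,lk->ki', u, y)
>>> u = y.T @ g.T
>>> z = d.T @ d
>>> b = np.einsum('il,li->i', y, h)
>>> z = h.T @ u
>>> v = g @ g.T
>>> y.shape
(7, 31)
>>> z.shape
(7, 31)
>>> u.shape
(31, 31)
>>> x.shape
(13, 13)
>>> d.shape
(29, 7)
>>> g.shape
(31, 7)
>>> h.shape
(31, 7)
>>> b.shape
(7,)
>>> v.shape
(31, 31)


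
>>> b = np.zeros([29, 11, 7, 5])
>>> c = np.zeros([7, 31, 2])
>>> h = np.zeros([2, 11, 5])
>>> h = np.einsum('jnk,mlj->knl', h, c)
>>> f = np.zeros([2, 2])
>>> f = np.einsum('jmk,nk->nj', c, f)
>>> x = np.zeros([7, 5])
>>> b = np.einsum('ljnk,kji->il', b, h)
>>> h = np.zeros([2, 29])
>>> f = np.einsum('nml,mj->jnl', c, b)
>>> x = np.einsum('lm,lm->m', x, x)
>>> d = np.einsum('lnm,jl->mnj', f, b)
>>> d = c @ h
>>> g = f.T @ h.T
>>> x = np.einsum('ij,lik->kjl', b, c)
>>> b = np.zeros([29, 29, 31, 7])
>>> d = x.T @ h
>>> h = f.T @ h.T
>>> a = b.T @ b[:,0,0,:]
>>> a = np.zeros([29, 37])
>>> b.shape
(29, 29, 31, 7)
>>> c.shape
(7, 31, 2)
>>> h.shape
(2, 7, 2)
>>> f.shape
(29, 7, 2)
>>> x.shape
(2, 29, 7)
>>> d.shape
(7, 29, 29)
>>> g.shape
(2, 7, 2)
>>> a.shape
(29, 37)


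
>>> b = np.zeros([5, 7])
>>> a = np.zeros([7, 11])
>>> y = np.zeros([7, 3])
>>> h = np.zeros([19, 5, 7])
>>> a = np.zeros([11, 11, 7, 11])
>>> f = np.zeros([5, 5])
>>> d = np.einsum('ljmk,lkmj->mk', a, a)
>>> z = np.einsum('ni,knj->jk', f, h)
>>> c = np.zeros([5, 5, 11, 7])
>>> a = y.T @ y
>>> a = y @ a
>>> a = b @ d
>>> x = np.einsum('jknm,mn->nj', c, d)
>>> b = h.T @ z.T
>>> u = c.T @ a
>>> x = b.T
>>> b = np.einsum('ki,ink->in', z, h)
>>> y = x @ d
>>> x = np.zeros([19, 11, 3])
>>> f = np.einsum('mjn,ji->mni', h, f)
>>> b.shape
(19, 5)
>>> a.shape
(5, 11)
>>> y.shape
(7, 5, 11)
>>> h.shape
(19, 5, 7)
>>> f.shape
(19, 7, 5)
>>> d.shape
(7, 11)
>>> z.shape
(7, 19)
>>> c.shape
(5, 5, 11, 7)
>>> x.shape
(19, 11, 3)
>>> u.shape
(7, 11, 5, 11)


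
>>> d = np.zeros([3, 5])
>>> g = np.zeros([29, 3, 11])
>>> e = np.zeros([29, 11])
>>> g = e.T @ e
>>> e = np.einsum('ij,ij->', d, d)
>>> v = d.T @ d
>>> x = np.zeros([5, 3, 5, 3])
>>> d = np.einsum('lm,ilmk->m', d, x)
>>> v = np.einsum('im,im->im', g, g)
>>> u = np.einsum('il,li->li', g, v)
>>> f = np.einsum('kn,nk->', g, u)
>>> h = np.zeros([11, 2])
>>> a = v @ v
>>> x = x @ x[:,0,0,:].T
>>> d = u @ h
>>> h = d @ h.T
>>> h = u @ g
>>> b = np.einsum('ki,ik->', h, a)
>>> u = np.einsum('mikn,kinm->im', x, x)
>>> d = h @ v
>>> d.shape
(11, 11)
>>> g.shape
(11, 11)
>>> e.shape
()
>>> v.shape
(11, 11)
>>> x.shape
(5, 3, 5, 5)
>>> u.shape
(3, 5)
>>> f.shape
()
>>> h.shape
(11, 11)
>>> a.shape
(11, 11)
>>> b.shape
()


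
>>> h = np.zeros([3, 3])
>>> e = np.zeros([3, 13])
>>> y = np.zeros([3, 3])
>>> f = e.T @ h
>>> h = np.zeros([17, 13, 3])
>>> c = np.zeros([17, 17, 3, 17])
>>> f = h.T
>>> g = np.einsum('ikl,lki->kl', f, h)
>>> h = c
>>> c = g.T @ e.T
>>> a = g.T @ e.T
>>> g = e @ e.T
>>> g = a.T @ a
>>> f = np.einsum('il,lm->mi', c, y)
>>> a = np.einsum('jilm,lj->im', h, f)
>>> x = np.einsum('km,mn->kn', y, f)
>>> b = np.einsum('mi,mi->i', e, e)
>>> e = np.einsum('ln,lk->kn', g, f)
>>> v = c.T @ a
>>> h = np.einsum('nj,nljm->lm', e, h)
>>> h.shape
(17, 17)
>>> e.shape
(17, 3)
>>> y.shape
(3, 3)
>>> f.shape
(3, 17)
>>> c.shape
(17, 3)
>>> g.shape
(3, 3)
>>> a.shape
(17, 17)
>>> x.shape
(3, 17)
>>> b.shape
(13,)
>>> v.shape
(3, 17)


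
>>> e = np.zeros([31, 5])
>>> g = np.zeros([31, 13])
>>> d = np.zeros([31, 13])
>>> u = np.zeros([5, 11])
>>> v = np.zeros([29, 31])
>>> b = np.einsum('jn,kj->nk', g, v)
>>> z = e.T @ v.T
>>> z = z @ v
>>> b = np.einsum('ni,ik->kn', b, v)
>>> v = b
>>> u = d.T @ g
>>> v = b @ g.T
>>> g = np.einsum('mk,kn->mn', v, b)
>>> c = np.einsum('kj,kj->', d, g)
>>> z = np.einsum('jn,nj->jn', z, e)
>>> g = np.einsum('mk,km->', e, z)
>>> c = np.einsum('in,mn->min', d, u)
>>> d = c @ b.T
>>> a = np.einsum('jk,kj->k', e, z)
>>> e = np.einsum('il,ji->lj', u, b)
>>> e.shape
(13, 31)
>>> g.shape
()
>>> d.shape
(13, 31, 31)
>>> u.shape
(13, 13)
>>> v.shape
(31, 31)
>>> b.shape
(31, 13)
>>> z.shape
(5, 31)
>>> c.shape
(13, 31, 13)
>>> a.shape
(5,)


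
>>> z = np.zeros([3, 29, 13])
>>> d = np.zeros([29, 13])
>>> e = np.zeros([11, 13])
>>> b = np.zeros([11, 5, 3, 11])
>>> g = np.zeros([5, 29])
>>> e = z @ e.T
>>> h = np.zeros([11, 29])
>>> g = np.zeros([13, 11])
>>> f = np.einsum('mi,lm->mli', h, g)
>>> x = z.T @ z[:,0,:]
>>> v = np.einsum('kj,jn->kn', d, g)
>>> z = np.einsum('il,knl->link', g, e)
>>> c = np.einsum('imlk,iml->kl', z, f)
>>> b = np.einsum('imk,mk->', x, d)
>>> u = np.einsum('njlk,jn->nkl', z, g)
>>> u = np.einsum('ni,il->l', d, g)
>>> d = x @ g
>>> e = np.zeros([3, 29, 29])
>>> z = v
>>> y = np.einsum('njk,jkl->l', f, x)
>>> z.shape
(29, 11)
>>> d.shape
(13, 29, 11)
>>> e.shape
(3, 29, 29)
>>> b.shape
()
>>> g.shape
(13, 11)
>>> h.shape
(11, 29)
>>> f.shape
(11, 13, 29)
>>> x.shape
(13, 29, 13)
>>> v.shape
(29, 11)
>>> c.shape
(3, 29)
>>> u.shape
(11,)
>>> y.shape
(13,)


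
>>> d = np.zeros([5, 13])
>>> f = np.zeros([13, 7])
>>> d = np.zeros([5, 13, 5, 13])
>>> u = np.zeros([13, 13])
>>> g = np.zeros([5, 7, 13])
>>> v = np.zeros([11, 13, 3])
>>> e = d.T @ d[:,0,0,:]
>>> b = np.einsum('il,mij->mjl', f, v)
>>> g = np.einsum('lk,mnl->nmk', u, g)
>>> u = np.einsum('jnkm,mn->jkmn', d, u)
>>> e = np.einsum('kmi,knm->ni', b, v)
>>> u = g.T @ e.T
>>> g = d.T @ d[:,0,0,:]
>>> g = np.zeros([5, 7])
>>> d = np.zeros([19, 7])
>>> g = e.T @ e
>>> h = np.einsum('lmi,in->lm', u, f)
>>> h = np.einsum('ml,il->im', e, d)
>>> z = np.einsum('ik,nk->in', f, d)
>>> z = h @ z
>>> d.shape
(19, 7)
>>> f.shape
(13, 7)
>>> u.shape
(13, 5, 13)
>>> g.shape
(7, 7)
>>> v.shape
(11, 13, 3)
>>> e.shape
(13, 7)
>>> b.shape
(11, 3, 7)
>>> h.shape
(19, 13)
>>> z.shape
(19, 19)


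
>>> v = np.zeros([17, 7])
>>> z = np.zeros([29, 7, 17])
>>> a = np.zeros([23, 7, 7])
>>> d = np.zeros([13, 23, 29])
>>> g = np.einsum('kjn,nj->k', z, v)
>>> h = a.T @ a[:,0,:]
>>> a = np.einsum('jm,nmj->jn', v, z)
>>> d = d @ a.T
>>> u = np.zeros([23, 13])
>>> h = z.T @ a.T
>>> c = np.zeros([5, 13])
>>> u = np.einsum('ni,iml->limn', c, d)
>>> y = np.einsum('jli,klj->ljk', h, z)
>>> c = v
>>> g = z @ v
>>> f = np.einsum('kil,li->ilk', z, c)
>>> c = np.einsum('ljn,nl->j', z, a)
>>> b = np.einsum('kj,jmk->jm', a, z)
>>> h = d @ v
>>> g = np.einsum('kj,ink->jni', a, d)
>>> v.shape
(17, 7)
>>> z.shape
(29, 7, 17)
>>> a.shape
(17, 29)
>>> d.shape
(13, 23, 17)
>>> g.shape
(29, 23, 13)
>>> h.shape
(13, 23, 7)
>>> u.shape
(17, 13, 23, 5)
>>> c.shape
(7,)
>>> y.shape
(7, 17, 29)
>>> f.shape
(7, 17, 29)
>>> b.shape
(29, 7)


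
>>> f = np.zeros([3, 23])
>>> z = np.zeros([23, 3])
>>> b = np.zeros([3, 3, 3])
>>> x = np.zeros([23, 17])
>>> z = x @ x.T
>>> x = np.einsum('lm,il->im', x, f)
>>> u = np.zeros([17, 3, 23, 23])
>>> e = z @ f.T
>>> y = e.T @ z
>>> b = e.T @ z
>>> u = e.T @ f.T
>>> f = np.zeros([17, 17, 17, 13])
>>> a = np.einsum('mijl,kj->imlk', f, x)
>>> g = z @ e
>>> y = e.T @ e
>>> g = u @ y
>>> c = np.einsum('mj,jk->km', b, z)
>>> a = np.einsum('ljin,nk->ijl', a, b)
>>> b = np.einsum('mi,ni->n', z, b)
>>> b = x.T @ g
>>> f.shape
(17, 17, 17, 13)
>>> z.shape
(23, 23)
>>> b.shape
(17, 3)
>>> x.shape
(3, 17)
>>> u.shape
(3, 3)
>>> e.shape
(23, 3)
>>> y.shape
(3, 3)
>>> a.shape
(13, 17, 17)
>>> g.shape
(3, 3)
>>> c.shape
(23, 3)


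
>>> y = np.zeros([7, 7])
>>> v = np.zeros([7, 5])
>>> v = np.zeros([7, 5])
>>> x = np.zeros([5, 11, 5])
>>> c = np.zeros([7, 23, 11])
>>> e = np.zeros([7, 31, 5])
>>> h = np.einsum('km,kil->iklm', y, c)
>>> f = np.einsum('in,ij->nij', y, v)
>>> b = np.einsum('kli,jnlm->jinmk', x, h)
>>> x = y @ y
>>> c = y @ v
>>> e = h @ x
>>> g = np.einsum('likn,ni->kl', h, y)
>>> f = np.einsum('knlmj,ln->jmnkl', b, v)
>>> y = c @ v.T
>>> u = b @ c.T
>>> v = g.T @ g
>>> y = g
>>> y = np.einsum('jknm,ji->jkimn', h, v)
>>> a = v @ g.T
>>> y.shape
(23, 7, 23, 7, 11)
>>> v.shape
(23, 23)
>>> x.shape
(7, 7)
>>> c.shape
(7, 5)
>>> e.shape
(23, 7, 11, 7)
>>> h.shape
(23, 7, 11, 7)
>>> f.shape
(5, 7, 5, 23, 7)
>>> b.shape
(23, 5, 7, 7, 5)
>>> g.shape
(11, 23)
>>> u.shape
(23, 5, 7, 7, 7)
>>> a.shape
(23, 11)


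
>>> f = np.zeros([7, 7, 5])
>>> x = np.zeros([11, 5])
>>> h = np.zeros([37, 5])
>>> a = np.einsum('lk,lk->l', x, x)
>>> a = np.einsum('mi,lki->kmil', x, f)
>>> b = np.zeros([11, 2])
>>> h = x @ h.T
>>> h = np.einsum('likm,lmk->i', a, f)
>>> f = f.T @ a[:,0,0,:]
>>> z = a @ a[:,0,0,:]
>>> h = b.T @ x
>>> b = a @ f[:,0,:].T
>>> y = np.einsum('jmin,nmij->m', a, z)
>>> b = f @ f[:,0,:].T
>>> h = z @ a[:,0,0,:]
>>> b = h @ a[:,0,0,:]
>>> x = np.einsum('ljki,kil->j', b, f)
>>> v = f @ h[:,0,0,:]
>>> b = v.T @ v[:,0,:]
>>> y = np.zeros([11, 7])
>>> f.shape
(5, 7, 7)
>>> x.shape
(11,)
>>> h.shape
(7, 11, 5, 7)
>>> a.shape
(7, 11, 5, 7)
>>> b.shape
(7, 7, 7)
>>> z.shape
(7, 11, 5, 7)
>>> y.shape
(11, 7)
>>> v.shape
(5, 7, 7)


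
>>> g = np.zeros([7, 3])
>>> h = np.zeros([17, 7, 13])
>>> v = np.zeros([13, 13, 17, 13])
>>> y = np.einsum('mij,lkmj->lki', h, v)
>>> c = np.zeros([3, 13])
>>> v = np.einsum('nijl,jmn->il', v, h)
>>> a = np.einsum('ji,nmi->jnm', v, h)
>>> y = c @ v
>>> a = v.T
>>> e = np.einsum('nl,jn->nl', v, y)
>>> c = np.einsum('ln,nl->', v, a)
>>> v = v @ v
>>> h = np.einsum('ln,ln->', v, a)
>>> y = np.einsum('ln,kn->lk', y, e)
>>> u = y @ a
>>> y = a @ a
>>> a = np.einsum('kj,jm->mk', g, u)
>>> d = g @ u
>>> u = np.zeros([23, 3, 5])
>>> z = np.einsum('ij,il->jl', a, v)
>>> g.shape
(7, 3)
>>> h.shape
()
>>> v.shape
(13, 13)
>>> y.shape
(13, 13)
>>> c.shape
()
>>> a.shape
(13, 7)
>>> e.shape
(13, 13)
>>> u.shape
(23, 3, 5)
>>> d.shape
(7, 13)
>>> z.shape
(7, 13)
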